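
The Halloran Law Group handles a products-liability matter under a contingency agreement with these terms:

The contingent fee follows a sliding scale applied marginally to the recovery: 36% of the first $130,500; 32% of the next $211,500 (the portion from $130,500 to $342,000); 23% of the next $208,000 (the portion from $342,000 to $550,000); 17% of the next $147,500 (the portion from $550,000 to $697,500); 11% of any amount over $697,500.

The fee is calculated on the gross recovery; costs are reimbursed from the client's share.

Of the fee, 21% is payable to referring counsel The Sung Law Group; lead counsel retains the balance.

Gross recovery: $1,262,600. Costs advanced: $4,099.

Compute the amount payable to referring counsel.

Fee base is the gross recovery, $1,262,600; costs are reimbursed separately.
First $130,500 at 36% = $46,980.00
Next $211,500 at 32% = $67,680.00
Next $208,000 at 23% = $47,840.00
Next $147,500 at 17% = $25,075.00
Remaining $565,100 at 11% = $62,161.00
Fee: $46,980.00 + $67,680.00 + $47,840.00 + $25,075.00 + $62,161.00 = $249,736.00
Referral share: 21% of $249,736.00 = $52,444.56; lead counsel retains $249,736.00 − $52,444.56 = $197,291.44.

$52,444.56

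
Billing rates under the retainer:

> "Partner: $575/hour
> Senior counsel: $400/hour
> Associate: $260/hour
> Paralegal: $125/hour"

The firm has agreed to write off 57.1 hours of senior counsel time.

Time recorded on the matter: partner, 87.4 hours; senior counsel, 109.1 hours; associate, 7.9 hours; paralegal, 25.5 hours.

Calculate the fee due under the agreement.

Partner: 87.4 × $575 = $50,255.00
Senior counsel: 109.1 × $400 = $43,640.00
Associate: 7.9 × $260 = $2,054.00
Paralegal: 25.5 × $125 = $3,187.50
Subtotal: $99,136.50
Write-off: 57.1 × $400 = $22,840.00
Total: $99,136.50 − $22,840.00 = $76,296.50

$76,296.50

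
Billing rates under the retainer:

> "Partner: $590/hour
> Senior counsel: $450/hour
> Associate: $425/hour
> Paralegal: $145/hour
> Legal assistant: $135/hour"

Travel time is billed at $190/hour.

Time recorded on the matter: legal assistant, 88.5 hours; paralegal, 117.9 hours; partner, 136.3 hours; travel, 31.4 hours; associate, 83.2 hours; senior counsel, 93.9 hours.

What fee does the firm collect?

Partner: 136.3 × $590 = $80,417.00
Senior counsel: 93.9 × $450 = $42,255.00
Associate: 83.2 × $425 = $35,360.00
Paralegal: 117.9 × $145 = $17,095.50
Legal assistant: 88.5 × $135 = $11,947.50
Subtotal: $80,417.00 + $42,255.00 + $35,360.00 + $17,095.50 + $11,947.50 = $187,075.00
Travel: 31.4 × $190 = $5,966.00
Total: $187,075.00 + $5,966.00 = $193,041.00

$193,041.00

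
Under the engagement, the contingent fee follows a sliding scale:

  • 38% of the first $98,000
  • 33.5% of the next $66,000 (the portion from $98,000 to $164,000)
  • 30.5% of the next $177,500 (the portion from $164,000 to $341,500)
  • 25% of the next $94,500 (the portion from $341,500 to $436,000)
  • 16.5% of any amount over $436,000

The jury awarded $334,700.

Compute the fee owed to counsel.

First $98,000 at 38% = $37,240.00
Next $66,000 at 33.5% = $22,110.00
Remaining $170,700 at 30.5% = $52,063.50
Fee: $37,240.00 + $22,110.00 + $52,063.50 = $111,413.50

$111,413.50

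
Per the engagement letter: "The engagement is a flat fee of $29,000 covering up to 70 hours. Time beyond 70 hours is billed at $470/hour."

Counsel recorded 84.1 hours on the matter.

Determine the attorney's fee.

$35,627.00

Flat fee: $29,000.00
Excess hours: 84.1 − 70 = 14.1
Overrun: 14.1 × $470 = $6,627.00
Total: $29,000.00 + $6,627.00 = $35,627.00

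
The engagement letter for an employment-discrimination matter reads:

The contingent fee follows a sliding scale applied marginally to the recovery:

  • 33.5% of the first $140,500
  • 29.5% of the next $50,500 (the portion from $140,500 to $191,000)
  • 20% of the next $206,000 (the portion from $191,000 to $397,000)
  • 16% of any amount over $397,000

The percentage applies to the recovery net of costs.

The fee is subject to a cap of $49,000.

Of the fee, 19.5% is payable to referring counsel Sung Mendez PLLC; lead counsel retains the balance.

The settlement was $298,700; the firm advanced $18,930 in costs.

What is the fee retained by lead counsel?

$39,445.00

Fee base (net of costs): $298,700 − $18,930 = $279,770
First $140,500 at 33.5% = $47,067.50
Next $50,500 at 29.5% = $14,897.50
Remaining $88,770 at 20% = $17,754.00
Fee: $47,067.50 + $14,897.50 + $17,754.00 = $79,719.00
$79,719.00 exceeds the $49,000 cap, so the fee is capped at $49,000.00.
Referral share: 19.5% of $49,000.00 = $9,555.00; lead counsel retains $49,000.00 − $9,555.00 = $39,445.00.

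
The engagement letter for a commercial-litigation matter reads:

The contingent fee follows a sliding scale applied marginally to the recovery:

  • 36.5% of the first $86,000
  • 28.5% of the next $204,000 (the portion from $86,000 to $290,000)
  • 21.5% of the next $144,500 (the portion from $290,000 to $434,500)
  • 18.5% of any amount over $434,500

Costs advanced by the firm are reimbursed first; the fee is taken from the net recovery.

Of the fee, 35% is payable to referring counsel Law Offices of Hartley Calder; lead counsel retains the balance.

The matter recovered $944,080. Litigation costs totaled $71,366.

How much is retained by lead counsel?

$131,083.61

Fee base (net of costs): $944,080 − $71,366 = $872,714
First $86,000 at 36.5% = $31,390.00
Next $204,000 at 28.5% = $58,140.00
Next $144,500 at 21.5% = $31,067.50
Remaining $438,214 at 18.5% = $81,069.59
Fee: $31,390.00 + $58,140.00 + $31,067.50 + $81,069.59 = $201,667.09
Referral share: 35% of $201,667.09 = $70,583.48; lead counsel retains $201,667.09 − $70,583.48 = $131,083.61.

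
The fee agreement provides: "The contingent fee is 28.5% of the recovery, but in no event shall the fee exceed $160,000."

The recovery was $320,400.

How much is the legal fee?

$91,314.00

28.5% of $320,400 = $91,314.00
That is under the $160,000 cap.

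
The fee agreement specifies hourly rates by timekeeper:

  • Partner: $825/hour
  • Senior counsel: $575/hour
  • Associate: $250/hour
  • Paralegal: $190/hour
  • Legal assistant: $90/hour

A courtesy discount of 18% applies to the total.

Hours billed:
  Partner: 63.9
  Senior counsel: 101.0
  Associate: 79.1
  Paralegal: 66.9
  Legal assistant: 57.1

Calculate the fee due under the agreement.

Partner: 63.9 × $825 = $52,717.50
Senior counsel: 101.0 × $575 = $58,075.00
Associate: 79.1 × $250 = $19,775.00
Paralegal: 66.9 × $190 = $12,711.00
Legal assistant: 57.1 × $90 = $5,139.00
Subtotal: $148,417.50
Less 18% discount: −$26,715.15
Total: $148,417.50 − $26,715.15 = $121,702.35

$121,702.35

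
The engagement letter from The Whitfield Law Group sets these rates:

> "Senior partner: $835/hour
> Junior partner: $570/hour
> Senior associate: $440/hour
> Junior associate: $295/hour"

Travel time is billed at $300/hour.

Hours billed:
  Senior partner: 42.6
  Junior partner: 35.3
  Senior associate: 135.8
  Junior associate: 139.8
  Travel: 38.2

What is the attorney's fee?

$168,145.00

Senior partner: 42.6 × $835 = $35,571.00
Junior partner: 35.3 × $570 = $20,121.00
Senior associate: 135.8 × $440 = $59,752.00
Junior associate: 139.8 × $295 = $41,241.00
Subtotal: $35,571.00 + $20,121.00 + $59,752.00 + $41,241.00 = $156,685.00
Travel: 38.2 × $300 = $11,460.00
Total: $156,685.00 + $11,460.00 = $168,145.00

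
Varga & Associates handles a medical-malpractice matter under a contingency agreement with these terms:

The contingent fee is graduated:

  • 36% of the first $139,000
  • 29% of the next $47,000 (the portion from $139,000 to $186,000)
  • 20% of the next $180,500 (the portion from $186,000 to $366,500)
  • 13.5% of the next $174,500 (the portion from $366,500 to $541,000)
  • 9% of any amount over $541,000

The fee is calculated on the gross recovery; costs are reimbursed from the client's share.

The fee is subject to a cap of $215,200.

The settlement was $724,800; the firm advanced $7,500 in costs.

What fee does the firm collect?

Fee base is the gross recovery, $724,800; costs are reimbursed separately.
First $139,000 at 36% = $50,040.00
Next $47,000 at 29% = $13,630.00
Next $180,500 at 20% = $36,100.00
Next $174,500 at 13.5% = $23,557.50
Remaining $183,800 at 9% = $16,542.00
Fee: $50,040.00 + $13,630.00 + $36,100.00 + $23,557.50 + $16,542.00 = $139,869.50
$139,869.50 is under the $215,200 cap.

$139,869.50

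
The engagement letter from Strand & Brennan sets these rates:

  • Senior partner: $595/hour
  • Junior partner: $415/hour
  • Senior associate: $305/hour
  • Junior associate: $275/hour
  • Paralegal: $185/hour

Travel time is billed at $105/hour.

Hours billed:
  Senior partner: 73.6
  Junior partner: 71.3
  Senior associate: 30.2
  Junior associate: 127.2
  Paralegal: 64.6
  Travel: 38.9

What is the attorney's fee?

$133,608.00

Senior partner: 73.6 × $595 = $43,792.00
Junior partner: 71.3 × $415 = $29,589.50
Senior associate: 30.2 × $305 = $9,211.00
Junior associate: 127.2 × $275 = $34,980.00
Paralegal: 64.6 × $185 = $11,951.00
Subtotal: $43,792.00 + $29,589.50 + $9,211.00 + $34,980.00 + $11,951.00 = $129,523.50
Travel: 38.9 × $105 = $4,084.50
Total: $129,523.50 + $4,084.50 = $133,608.00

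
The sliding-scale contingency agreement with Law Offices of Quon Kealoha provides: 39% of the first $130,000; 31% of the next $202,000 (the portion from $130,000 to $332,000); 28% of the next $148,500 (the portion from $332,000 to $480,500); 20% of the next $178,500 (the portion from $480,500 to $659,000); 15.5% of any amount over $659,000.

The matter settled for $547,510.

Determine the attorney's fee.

First $130,000 at 39% = $50,700.00
Next $202,000 at 31% = $62,620.00
Next $148,500 at 28% = $41,580.00
Remaining $67,010 at 20% = $13,402.00
Fee: $50,700.00 + $62,620.00 + $41,580.00 + $13,402.00 = $168,302.00

$168,302.00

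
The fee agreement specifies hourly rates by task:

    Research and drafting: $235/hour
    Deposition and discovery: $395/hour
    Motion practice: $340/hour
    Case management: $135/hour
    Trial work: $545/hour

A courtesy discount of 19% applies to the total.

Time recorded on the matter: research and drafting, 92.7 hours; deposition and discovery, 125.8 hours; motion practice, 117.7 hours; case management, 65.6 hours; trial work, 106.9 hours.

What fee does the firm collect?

Research and drafting: 92.7 × $235 = $21,784.50
Deposition and discovery: 125.8 × $395 = $49,691.00
Motion practice: 117.7 × $340 = $40,018.00
Case management: 65.6 × $135 = $8,856.00
Trial work: 106.9 × $545 = $58,260.50
Subtotal: $178,610.00
Less 19% discount: −$33,935.90
Total: $178,610.00 − $33,935.90 = $144,674.10

$144,674.10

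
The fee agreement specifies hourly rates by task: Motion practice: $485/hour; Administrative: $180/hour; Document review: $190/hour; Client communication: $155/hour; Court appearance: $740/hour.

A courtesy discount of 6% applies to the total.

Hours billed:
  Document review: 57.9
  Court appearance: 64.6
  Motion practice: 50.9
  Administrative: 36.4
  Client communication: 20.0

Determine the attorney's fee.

Motion practice: 50.9 × $485 = $24,686.50
Administrative: 36.4 × $180 = $6,552.00
Document review: 57.9 × $190 = $11,001.00
Client communication: 20.0 × $155 = $3,100.00
Court appearance: 64.6 × $740 = $47,804.00
Subtotal: $93,143.50
Less 6% discount: −$5,588.61
Total: $93,143.50 − $5,588.61 = $87,554.89

$87,554.89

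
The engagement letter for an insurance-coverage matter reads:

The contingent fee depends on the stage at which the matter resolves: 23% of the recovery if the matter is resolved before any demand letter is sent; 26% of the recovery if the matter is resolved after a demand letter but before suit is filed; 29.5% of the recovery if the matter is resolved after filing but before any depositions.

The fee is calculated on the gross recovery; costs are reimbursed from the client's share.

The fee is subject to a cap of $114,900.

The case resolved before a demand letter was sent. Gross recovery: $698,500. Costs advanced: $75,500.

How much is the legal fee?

Fee base is the gross recovery, $698,500; costs are reimbursed separately.
The matter resolved before a demand letter was sent, so the 23% rate applies.
$698,500 × 23% = $160,655.00
$160,655.00 exceeds the $114,900 cap, so the fee is capped at $114,900.00.

$114,900.00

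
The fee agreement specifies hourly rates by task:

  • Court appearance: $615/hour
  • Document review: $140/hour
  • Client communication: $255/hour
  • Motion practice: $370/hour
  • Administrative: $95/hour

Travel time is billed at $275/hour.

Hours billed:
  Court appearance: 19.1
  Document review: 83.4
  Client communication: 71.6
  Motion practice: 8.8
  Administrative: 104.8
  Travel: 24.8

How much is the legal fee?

$61,712.50

Court appearance: 19.1 × $615 = $11,746.50
Document review: 83.4 × $140 = $11,676.00
Client communication: 71.6 × $255 = $18,258.00
Motion practice: 8.8 × $370 = $3,256.00
Administrative: 104.8 × $95 = $9,956.00
Subtotal: $11,746.50 + $11,676.00 + $18,258.00 + $3,256.00 + $9,956.00 = $54,892.50
Travel: 24.8 × $275 = $6,820.00
Total: $54,892.50 + $6,820.00 = $61,712.50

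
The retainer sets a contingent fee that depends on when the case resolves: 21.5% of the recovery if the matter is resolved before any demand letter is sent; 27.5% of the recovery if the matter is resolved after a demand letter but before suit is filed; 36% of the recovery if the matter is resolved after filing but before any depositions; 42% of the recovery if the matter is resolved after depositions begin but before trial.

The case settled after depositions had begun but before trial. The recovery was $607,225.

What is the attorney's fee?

$255,034.50

The matter settled after depositions had begun but before trial, so the 42% rate applies.
$607,225 × 42% = $255,034.50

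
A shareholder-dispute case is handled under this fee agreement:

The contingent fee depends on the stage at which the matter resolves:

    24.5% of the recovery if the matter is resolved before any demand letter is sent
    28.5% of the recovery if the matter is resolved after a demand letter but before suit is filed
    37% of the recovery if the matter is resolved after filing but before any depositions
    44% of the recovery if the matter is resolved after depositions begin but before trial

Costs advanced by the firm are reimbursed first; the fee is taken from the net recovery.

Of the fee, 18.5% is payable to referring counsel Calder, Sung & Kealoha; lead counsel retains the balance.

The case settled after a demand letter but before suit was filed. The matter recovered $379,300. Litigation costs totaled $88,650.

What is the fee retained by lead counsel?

$67,510.73

Fee base (net of costs): $379,300 − $88,650 = $290,650
The matter settled after a demand letter but before suit was filed, so the 28.5% rate applies.
$290,650 × 28.5% = $82,835.25
Referral share: 18.5% of $82,835.25 = $15,324.52; lead counsel retains $82,835.25 − $15,324.52 = $67,510.73.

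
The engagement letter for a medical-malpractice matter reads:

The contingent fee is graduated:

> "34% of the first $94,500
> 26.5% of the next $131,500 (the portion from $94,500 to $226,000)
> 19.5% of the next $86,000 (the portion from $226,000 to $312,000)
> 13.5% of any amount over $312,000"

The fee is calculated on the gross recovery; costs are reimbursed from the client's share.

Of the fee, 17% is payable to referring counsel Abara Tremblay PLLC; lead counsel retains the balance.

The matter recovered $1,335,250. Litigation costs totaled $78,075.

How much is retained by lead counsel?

Fee base is the gross recovery, $1,335,250; costs are reimbursed separately.
First $94,500 at 34% = $32,130.00
Next $131,500 at 26.5% = $34,847.50
Next $86,000 at 19.5% = $16,770.00
Remaining $1,023,250 at 13.5% = $138,138.75
Fee: $32,130.00 + $34,847.50 + $16,770.00 + $138,138.75 = $221,886.25
Referral share: 17% of $221,886.25 = $37,720.66; lead counsel retains $221,886.25 − $37,720.66 = $184,165.59.

$184,165.59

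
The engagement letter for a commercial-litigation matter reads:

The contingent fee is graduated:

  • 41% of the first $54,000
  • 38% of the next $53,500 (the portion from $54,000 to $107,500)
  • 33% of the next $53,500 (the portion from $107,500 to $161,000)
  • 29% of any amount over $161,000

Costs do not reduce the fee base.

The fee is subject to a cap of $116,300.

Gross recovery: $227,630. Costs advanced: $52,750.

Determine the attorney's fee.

Fee base is the gross recovery, $227,630; costs are reimbursed separately.
First $54,000 at 41% = $22,140.00
Next $53,500 at 38% = $20,330.00
Next $53,500 at 33% = $17,655.00
Remaining $66,630 at 29% = $19,322.70
Fee: $22,140.00 + $20,330.00 + $17,655.00 + $19,322.70 = $79,447.70
$79,447.70 is under the $116,300 cap.

$79,447.70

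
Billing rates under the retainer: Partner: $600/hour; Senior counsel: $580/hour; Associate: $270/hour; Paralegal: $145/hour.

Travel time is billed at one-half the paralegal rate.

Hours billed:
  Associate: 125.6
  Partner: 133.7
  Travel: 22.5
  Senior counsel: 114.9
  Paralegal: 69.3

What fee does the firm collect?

Partner: 133.7 × $600 = $80,220.00
Senior counsel: 114.9 × $580 = $66,642.00
Associate: 125.6 × $270 = $33,912.00
Paralegal: 69.3 × $145 = $10,048.50
Subtotal: $80,220.00 + $66,642.00 + $33,912.00 + $10,048.50 = $190,822.50
Travel: 22.5 × ($145 ÷ 2) = 22.5 × $72.50 = $1,631.25
Total: $190,822.50 + $1,631.25 = $192,453.75

$192,453.75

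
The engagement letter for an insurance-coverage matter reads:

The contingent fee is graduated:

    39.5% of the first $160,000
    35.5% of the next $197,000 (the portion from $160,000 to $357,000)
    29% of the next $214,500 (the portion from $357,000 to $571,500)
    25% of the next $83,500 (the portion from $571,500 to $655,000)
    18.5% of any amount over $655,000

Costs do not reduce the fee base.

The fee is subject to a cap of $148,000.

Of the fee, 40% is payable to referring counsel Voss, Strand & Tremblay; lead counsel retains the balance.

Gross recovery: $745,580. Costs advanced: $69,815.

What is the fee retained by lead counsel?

$88,800.00

Fee base is the gross recovery, $745,580; costs are reimbursed separately.
First $160,000 at 39.5% = $63,200.00
Next $197,000 at 35.5% = $69,935.00
Next $214,500 at 29% = $62,205.00
Next $83,500 at 25% = $20,875.00
Remaining $90,580 at 18.5% = $16,757.30
Fee: $63,200.00 + $69,935.00 + $62,205.00 + $20,875.00 + $16,757.30 = $232,972.30
$232,972.30 exceeds the $148,000 cap, so the fee is capped at $148,000.00.
Referral share: 40% of $148,000.00 = $59,200.00; lead counsel retains $148,000.00 − $59,200.00 = $88,800.00.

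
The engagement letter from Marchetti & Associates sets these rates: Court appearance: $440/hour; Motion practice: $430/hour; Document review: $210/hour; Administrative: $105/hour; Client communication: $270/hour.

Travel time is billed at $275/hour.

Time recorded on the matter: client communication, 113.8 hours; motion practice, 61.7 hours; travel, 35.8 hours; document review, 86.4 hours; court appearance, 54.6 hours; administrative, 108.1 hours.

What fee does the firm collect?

Court appearance: 54.6 × $440 = $24,024.00
Motion practice: 61.7 × $430 = $26,531.00
Document review: 86.4 × $210 = $18,144.00
Administrative: 108.1 × $105 = $11,350.50
Client communication: 113.8 × $270 = $30,726.00
Subtotal: $24,024.00 + $26,531.00 + $18,144.00 + $11,350.50 + $30,726.00 = $110,775.50
Travel: 35.8 × $275 = $9,845.00
Total: $110,775.50 + $9,845.00 = $120,620.50

$120,620.50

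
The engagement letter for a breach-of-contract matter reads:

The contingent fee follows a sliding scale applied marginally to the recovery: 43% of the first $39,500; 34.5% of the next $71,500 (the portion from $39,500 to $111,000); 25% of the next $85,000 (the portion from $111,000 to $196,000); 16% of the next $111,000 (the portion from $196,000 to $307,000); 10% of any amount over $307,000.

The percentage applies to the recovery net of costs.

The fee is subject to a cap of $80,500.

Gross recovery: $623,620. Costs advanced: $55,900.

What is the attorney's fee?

$80,500.00

Fee base (net of costs): $623,620 − $55,900 = $567,720
First $39,500 at 43% = $16,985.00
Next $71,500 at 34.5% = $24,667.50
Next $85,000 at 25% = $21,250.00
Next $111,000 at 16% = $17,760.00
Remaining $260,720 at 10% = $26,072.00
Fee: $16,985.00 + $24,667.50 + $21,250.00 + $17,760.00 + $26,072.00 = $106,734.50
$106,734.50 exceeds the $80,500 cap, so the fee is capped at $80,500.00.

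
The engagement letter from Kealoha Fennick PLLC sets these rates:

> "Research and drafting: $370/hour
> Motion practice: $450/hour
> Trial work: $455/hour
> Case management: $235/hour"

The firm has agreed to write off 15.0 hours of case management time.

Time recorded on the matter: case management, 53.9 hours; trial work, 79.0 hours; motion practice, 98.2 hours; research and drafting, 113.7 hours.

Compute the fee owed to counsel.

$131,345.50

Research and drafting: 113.7 × $370 = $42,069.00
Motion practice: 98.2 × $450 = $44,190.00
Trial work: 79.0 × $455 = $35,945.00
Case management: 53.9 × $235 = $12,666.50
Subtotal: $134,870.50
Write-off: 15.0 × $235 = $3,525.00
Total: $134,870.50 − $3,525.00 = $131,345.50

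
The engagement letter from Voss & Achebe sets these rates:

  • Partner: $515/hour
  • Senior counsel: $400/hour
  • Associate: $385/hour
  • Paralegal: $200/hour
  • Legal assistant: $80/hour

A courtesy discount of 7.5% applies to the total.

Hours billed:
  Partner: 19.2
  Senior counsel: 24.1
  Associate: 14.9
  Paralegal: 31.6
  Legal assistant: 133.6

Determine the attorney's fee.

$39,102.06

Partner: 19.2 × $515 = $9,888.00
Senior counsel: 24.1 × $400 = $9,640.00
Associate: 14.9 × $385 = $5,736.50
Paralegal: 31.6 × $200 = $6,320.00
Legal assistant: 133.6 × $80 = $10,688.00
Subtotal: $42,272.50
Less 7.5% discount: −$3,170.44
Total: $42,272.50 − $3,170.44 = $39,102.06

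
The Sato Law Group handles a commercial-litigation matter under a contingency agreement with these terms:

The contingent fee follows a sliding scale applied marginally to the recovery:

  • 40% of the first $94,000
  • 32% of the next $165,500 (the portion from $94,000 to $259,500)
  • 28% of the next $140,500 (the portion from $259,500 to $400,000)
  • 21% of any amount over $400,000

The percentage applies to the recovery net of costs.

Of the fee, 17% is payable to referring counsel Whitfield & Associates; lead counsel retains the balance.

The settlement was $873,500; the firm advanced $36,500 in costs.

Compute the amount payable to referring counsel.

$37,683.90

Fee base (net of costs): $873,500 − $36,500 = $837,000
First $94,000 at 40% = $37,600.00
Next $165,500 at 32% = $52,960.00
Next $140,500 at 28% = $39,340.00
Remaining $437,000 at 21% = $91,770.00
Fee: $37,600.00 + $52,960.00 + $39,340.00 + $91,770.00 = $221,670.00
Referral share: 17% of $221,670.00 = $37,683.90; lead counsel retains $221,670.00 − $37,683.90 = $183,986.10.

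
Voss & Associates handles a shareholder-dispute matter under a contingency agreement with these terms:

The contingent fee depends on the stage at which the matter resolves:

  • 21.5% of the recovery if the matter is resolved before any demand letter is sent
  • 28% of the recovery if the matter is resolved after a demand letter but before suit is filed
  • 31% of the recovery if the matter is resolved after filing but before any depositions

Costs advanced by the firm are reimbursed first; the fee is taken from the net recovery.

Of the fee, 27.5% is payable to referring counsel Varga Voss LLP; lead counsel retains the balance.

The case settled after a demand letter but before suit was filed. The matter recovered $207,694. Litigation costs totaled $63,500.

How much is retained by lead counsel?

Fee base (net of costs): $207,694 − $63,500 = $144,194
The matter settled after a demand letter but before suit was filed, so the 28% rate applies.
$144,194 × 28% = $40,374.32
Referral share: 27.5% of $40,374.32 = $11,102.94; lead counsel retains $40,374.32 − $11,102.94 = $29,271.38.

$29,271.38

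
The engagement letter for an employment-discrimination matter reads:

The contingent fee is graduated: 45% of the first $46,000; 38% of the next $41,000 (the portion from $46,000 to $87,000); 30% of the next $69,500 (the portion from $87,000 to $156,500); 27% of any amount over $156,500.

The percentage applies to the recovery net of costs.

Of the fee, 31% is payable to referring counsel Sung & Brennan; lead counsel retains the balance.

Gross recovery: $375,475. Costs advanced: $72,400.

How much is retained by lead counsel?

$66,726.62

Fee base (net of costs): $375,475 − $72,400 = $303,075
First $46,000 at 45% = $20,700.00
Next $41,000 at 38% = $15,580.00
Next $69,500 at 30% = $20,850.00
Remaining $146,575 at 27% = $39,575.25
Fee: $20,700.00 + $15,580.00 + $20,850.00 + $39,575.25 = $96,705.25
Referral share: 31% of $96,705.25 = $29,978.63; lead counsel retains $96,705.25 − $29,978.63 = $66,726.62.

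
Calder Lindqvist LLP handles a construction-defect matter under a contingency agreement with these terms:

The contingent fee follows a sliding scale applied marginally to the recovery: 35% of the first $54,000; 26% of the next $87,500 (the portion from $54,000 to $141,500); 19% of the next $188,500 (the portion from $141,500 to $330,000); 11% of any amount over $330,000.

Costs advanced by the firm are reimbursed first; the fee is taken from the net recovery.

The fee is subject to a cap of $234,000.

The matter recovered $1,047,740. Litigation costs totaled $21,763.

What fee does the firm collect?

Fee base (net of costs): $1,047,740 − $21,763 = $1,025,977
First $54,000 at 35% = $18,900.00
Next $87,500 at 26% = $22,750.00
Next $188,500 at 19% = $35,815.00
Remaining $695,977 at 11% = $76,557.47
Fee: $18,900.00 + $22,750.00 + $35,815.00 + $76,557.47 = $154,022.47
$154,022.47 is under the $234,000 cap.

$154,022.47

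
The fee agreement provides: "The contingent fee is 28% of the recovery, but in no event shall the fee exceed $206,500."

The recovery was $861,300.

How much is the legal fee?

$206,500.00

28% of $861,300 = $241,164.00
That exceeds the $206,500 cap, so the fee is capped at $206,500.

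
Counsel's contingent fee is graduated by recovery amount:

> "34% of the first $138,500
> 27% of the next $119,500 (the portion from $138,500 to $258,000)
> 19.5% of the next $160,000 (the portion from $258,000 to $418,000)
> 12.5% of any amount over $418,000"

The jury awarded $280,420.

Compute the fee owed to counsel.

$83,726.90

First $138,500 at 34% = $47,090.00
Next $119,500 at 27% = $32,265.00
Remaining $22,420 at 19.5% = $4,371.90
Fee: $47,090.00 + $32,265.00 + $4,371.90 = $83,726.90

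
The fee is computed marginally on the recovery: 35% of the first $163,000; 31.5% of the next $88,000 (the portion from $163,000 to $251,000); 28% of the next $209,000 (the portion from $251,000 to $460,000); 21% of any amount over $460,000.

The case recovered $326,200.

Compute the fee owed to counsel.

First $163,000 at 35% = $57,050.00
Next $88,000 at 31.5% = $27,720.00
Remaining $75,200 at 28% = $21,056.00
Fee: $57,050.00 + $27,720.00 + $21,056.00 = $105,826.00

$105,826.00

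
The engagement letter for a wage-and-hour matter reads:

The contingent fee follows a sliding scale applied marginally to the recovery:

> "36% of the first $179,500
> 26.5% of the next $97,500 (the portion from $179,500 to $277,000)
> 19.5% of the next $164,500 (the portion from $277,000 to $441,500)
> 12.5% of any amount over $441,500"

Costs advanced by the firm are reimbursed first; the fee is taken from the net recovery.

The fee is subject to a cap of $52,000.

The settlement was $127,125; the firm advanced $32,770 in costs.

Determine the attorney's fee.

$33,967.80

Fee base (net of costs): $127,125 − $32,770 = $94,355
First $94,355 at 36% = $33,967.80
$33,967.80 is under the $52,000 cap.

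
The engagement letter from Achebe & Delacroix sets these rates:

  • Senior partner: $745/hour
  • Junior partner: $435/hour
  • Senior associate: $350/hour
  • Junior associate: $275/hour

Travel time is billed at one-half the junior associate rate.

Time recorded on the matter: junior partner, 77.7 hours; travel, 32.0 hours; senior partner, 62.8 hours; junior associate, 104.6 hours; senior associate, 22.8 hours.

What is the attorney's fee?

$121,730.50

Senior partner: 62.8 × $745 = $46,786.00
Junior partner: 77.7 × $435 = $33,799.50
Senior associate: 22.8 × $350 = $7,980.00
Junior associate: 104.6 × $275 = $28,765.00
Subtotal: $46,786.00 + $33,799.50 + $7,980.00 + $28,765.00 = $117,330.50
Travel: 32.0 × ($275 ÷ 2) = 32.0 × $137.50 = $4,400.00
Total: $117,330.50 + $4,400.00 = $121,730.50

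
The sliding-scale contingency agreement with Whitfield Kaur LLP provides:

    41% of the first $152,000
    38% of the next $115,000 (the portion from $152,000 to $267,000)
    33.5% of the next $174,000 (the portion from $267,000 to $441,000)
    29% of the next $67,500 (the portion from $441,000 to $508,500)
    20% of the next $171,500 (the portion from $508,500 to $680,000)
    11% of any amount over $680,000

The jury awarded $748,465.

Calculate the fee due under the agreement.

$225,716.15

First $152,000 at 41% = $62,320.00
Next $115,000 at 38% = $43,700.00
Next $174,000 at 33.5% = $58,290.00
Next $67,500 at 29% = $19,575.00
Next $171,500 at 20% = $34,300.00
Remaining $68,465 at 11% = $7,531.15
Fee: $62,320.00 + $43,700.00 + $58,290.00 + $19,575.00 + $34,300.00 + $7,531.15 = $225,716.15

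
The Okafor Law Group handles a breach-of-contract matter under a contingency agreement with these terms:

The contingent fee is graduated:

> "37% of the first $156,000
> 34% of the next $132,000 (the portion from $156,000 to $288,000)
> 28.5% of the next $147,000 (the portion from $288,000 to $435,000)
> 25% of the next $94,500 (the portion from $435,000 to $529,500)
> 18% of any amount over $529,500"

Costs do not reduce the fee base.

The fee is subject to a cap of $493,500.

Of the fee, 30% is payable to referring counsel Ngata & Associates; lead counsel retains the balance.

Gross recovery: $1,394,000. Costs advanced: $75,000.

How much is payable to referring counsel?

$97,119.00

Fee base is the gross recovery, $1,394,000; costs are reimbursed separately.
First $156,000 at 37% = $57,720.00
Next $132,000 at 34% = $44,880.00
Next $147,000 at 28.5% = $41,895.00
Next $94,500 at 25% = $23,625.00
Remaining $864,500 at 18% = $155,610.00
Fee: $57,720.00 + $44,880.00 + $41,895.00 + $23,625.00 + $155,610.00 = $323,730.00
$323,730.00 is under the $493,500 cap.
Referral share: 30% of $323,730.00 = $97,119.00; lead counsel retains $323,730.00 − $97,119.00 = $226,611.00.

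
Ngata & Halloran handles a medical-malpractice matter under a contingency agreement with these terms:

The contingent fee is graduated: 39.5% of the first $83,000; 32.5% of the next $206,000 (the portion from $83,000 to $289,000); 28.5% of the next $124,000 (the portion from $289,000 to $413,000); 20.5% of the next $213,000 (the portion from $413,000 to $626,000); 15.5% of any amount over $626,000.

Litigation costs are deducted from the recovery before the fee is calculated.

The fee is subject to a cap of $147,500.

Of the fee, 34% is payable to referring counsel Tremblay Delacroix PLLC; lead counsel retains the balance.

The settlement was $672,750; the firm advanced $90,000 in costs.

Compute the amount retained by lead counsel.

$97,350.00

Fee base (net of costs): $672,750 − $90,000 = $582,750
First $83,000 at 39.5% = $32,785.00
Next $206,000 at 32.5% = $66,950.00
Next $124,000 at 28.5% = $35,340.00
Remaining $169,750 at 20.5% = $34,798.75
Fee: $32,785.00 + $66,950.00 + $35,340.00 + $34,798.75 = $169,873.75
$169,873.75 exceeds the $147,500 cap, so the fee is capped at $147,500.00.
Referral share: 34% of $147,500.00 = $50,150.00; lead counsel retains $147,500.00 − $50,150.00 = $97,350.00.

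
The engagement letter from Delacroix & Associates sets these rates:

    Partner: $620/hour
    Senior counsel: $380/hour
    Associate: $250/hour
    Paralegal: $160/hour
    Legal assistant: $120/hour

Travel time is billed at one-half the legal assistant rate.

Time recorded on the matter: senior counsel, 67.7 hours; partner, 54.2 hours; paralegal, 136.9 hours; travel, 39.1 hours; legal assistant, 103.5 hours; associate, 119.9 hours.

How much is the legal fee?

Partner: 54.2 × $620 = $33,604.00
Senior counsel: 67.7 × $380 = $25,726.00
Associate: 119.9 × $250 = $29,975.00
Paralegal: 136.9 × $160 = $21,904.00
Legal assistant: 103.5 × $120 = $12,420.00
Subtotal: $33,604.00 + $25,726.00 + $29,975.00 + $21,904.00 + $12,420.00 = $123,629.00
Travel: 39.1 × ($120 ÷ 2) = 39.1 × $60.00 = $2,346.00
Total: $123,629.00 + $2,346.00 = $125,975.00

$125,975.00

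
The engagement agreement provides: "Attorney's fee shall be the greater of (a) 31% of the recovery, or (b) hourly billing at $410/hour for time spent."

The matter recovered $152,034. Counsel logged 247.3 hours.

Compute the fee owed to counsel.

$101,393.00

(a) 31% of $152,034 = $47,130.54
(b) 247.3 × $410 = $101,393.00
The greater is (b): $101,393.00.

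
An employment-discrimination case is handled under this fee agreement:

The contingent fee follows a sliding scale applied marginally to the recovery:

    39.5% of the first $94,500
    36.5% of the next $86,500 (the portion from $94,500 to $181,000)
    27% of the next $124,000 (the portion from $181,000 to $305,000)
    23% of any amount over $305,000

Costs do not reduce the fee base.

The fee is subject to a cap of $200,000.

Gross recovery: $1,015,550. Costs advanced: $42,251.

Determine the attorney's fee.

Fee base is the gross recovery, $1,015,550; costs are reimbursed separately.
First $94,500 at 39.5% = $37,327.50
Next $86,500 at 36.5% = $31,572.50
Next $124,000 at 27% = $33,480.00
Remaining $710,550 at 23% = $163,426.50
Fee: $37,327.50 + $31,572.50 + $33,480.00 + $163,426.50 = $265,806.50
$265,806.50 exceeds the $200,000 cap, so the fee is capped at $200,000.00.

$200,000.00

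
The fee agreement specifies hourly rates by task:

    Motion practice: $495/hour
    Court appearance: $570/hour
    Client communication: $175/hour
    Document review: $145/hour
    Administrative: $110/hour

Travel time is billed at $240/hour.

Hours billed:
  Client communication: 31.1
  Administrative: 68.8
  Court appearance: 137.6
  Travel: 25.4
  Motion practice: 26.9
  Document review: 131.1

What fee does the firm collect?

Motion practice: 26.9 × $495 = $13,315.50
Court appearance: 137.6 × $570 = $78,432.00
Client communication: 31.1 × $175 = $5,442.50
Document review: 131.1 × $145 = $19,009.50
Administrative: 68.8 × $110 = $7,568.00
Subtotal: $13,315.50 + $78,432.00 + $5,442.50 + $19,009.50 + $7,568.00 = $123,767.50
Travel: 25.4 × $240 = $6,096.00
Total: $123,767.50 + $6,096.00 = $129,863.50

$129,863.50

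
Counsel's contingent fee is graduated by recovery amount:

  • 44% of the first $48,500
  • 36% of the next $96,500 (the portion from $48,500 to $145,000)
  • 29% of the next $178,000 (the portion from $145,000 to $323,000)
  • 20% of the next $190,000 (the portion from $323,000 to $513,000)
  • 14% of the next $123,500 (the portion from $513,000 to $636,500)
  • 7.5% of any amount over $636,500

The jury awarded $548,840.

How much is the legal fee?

$150,717.60

First $48,500 at 44% = $21,340.00
Next $96,500 at 36% = $34,740.00
Next $178,000 at 29% = $51,620.00
Next $190,000 at 20% = $38,000.00
Remaining $35,840 at 14% = $5,017.60
Fee: $21,340.00 + $34,740.00 + $51,620.00 + $38,000.00 + $5,017.60 = $150,717.60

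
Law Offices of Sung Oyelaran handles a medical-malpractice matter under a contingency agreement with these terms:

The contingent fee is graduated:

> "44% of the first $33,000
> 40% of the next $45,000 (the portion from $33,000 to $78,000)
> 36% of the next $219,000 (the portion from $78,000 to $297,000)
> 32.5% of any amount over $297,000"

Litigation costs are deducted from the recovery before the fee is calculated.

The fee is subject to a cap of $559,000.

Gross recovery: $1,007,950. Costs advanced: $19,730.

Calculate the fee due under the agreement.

$336,006.50

Fee base (net of costs): $1,007,950 − $19,730 = $988,220
First $33,000 at 44% = $14,520.00
Next $45,000 at 40% = $18,000.00
Next $219,000 at 36% = $78,840.00
Remaining $691,220 at 32.5% = $224,646.50
Fee: $14,520.00 + $18,000.00 + $78,840.00 + $224,646.50 = $336,006.50
$336,006.50 is under the $559,000 cap.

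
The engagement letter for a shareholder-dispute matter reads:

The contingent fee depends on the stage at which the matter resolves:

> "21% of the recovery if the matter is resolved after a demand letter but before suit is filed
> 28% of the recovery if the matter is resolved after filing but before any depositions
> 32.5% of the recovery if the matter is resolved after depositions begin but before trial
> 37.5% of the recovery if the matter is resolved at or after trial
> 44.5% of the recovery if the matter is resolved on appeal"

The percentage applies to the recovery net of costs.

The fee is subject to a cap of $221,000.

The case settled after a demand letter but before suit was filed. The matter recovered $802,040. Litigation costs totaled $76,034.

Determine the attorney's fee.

Fee base (net of costs): $802,040 − $76,034 = $726,006
The matter settled after a demand letter but before suit was filed, so the 21% rate applies.
$726,006 × 21% = $152,461.26
$152,461.26 is under the $221,000 cap.

$152,461.26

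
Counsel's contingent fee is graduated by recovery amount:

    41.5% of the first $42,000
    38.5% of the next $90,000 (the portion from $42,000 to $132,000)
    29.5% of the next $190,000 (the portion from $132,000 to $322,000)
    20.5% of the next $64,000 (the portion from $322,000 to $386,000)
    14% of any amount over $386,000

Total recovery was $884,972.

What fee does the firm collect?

$191,106.08

First $42,000 at 41.5% = $17,430.00
Next $90,000 at 38.5% = $34,650.00
Next $190,000 at 29.5% = $56,050.00
Next $64,000 at 20.5% = $13,120.00
Remaining $498,972 at 14% = $69,856.08
Fee: $17,430.00 + $34,650.00 + $56,050.00 + $13,120.00 + $69,856.08 = $191,106.08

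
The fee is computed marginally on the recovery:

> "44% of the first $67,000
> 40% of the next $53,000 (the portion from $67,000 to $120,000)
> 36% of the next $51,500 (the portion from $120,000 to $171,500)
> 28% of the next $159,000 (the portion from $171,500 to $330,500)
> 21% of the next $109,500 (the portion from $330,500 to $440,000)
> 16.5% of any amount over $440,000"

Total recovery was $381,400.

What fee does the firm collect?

First $67,000 at 44% = $29,480.00
Next $53,000 at 40% = $21,200.00
Next $51,500 at 36% = $18,540.00
Next $159,000 at 28% = $44,520.00
Remaining $50,900 at 21% = $10,689.00
Fee: $29,480.00 + $21,200.00 + $18,540.00 + $44,520.00 + $10,689.00 = $124,429.00

$124,429.00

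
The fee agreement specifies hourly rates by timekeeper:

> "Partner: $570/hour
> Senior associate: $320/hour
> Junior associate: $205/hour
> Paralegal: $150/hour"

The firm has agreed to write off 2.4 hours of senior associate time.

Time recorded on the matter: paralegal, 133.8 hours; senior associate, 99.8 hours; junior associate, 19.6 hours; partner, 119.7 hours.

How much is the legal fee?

Partner: 119.7 × $570 = $68,229.00
Senior associate: 99.8 × $320 = $31,936.00
Junior associate: 19.6 × $205 = $4,018.00
Paralegal: 133.8 × $150 = $20,070.00
Subtotal: $124,253.00
Write-off: 2.4 × $320 = $768.00
Total: $124,253.00 − $768.00 = $123,485.00

$123,485.00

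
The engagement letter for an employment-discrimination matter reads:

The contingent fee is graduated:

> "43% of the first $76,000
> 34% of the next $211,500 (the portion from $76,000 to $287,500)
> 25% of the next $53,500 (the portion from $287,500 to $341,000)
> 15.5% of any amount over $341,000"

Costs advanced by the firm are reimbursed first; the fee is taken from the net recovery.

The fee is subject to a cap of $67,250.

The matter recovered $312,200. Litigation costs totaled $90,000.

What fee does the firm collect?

$67,250.00

Fee base (net of costs): $312,200 − $90,000 = $222,200
First $76,000 at 43% = $32,680.00
Remaining $146,200 at 34% = $49,708.00
Fee: $32,680.00 + $49,708.00 = $82,388.00
$82,388.00 exceeds the $67,250 cap, so the fee is capped at $67,250.00.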